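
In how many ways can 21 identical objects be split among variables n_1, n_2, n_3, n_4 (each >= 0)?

Stars and bars with 21 stars and 3 bars:
C(21+4-1, 4-1) = C(24,3).

Final answer: C(24,3) = 2024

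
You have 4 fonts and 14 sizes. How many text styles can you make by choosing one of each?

By the multiplication principle: 4 x 14.

Final answer: 56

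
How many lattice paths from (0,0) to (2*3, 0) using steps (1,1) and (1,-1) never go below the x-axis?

Total monotonic paths to (3,3): C(6,3) = 20.
Reflecting each bad path at its first crossing gives a bijection with paths to (2,4): C(6,4) = 15.
Valid Dyck paths: 20 - 15.
(Check: C(6,3) - C(6,4) = C(6,3)/4, the Catalan number C_{3}.)

Final answer: C_{3} = 5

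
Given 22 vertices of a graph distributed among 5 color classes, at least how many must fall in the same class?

By pigeonhole with 22 objects and 5 categories: ceiling(22/5).

Final answer: 5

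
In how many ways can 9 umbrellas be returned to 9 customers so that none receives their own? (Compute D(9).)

D(n) = (n-1)(D(n-1) + D(n-2)), D(0)=1, D(1)=0.
D(2) = 1 x (0 + 1) = 1
D(3) = 2 x (1 + 0) = 2
D(4) = 3 x (2 + 1) = 9
D(5) = 4 x (9 + 2) = 44
D(6) = 5 x (44 + 9) = 265
D(7) = 6 x (265 + 44) = 1854
D(8) = 7 x (1854 + 265) = 14833
D(9) = 8 x (D(8) + D(7)) = 8 x (14833 + 1854)

Final answer: D(9) = 133496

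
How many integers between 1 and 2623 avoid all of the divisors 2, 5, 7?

|div by 2|=1311, |div by 5|=524, |div by 7|=374.
|div by 2&5|=262, |div by 2&7|=187, |div by 5&7|=74, |div by all|=37.
By inclusion-exclusion, divisible by at least one: 1311+524+374-262-187-74+37 = 1723.
Not divisible by any: 2623 - 1723.

Final answer: 900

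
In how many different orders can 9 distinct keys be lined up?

The number of ways to arrange 9 distinct objects is 9!.

Final answer: 9! = 362880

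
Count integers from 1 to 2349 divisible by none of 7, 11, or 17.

|div by 7|=335, |div by 11|=213, |div by 17|=138.
|div by 7&11|=30, |div by 7&17|=19, |div by 11&17|=12, |div by all|=1.
By inclusion-exclusion, divisible by at least one: 335+213+138-30-19-12+1 = 626.
Not divisible by any: 2349 - 626.

Final answer: 1723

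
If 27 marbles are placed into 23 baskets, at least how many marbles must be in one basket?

By the pigeonhole principle: ceiling(27/23).

Final answer: 2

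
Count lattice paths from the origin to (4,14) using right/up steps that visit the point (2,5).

Paths (0,0)->(2,5): C(7,5) = 21.
Paths (2,5)->(4,14): C(11,9) = 55.
By multiplication principle: 21 x 55.

Final answer: 1155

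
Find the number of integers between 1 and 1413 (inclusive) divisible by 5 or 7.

Multiples of 5: 282. Multiples of 7: 201. Of both (lcm=35): 40.
By inclusion-exclusion: 282 + 201 - 40.

Final answer: 443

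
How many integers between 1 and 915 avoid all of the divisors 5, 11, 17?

|div by 5|=183, |div by 11|=83, |div by 17|=53.
|div by 5&11|=16, |div by 5&17|=10, |div by 11&17|=4, |div by all|=0.
By inclusion-exclusion, divisible by at least one: 183+83+53-16-10-4+0 = 289.
Not divisible by any: 915 - 289.

Final answer: 626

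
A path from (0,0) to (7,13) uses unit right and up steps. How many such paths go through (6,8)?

Paths (0,0)->(6,8): C(14,8) = 3003.
Paths (6,8)->(7,13): C(6,5) = 6.
By multiplication principle: 3003 x 6.

Final answer: 18018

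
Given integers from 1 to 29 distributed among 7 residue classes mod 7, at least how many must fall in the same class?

By pigeonhole with 29 objects and 7 categories: ceiling(29/7).

Final answer: 5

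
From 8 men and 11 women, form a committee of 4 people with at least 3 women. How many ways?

Sum over valid woman counts:
C(11,3)C(8,1) = 1320
C(11,4)C(8,0) = 330
Total: 1320 + 330.

Final answer: 1650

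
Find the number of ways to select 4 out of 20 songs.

C(20,4) = 20!/(4! x (20-4)!).

Final answer: C(20,4) = 4845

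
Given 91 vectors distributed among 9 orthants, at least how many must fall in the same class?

By pigeonhole with 91 objects and 9 categories: ceiling(91/9).

Final answer: 11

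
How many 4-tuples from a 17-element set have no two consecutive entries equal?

Let g(n) count such strings. g(1) = 17, and each valid string of length n-1 extends in 16 ways (any symbol but the last), so g(n) = 16 g(n-1).
Total: g(4) = 17 x 16^3.

Final answer: 17 x 16^{3} = 69632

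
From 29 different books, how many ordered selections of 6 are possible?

P(29,6) = 29!/(29-6)! = 29!/23!.

Final answer: P(29,6) = 342014400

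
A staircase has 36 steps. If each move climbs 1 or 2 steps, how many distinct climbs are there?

Condition on the final move: it is a 1-step (f(n-1) ways to get there) or a 2-step (f(n-2) ways), so f(n) = f(n-1) + f(n-2), with f(1)=1, f(2)=2.
Building up term by term: f(1)=1, f(2)=2, f(3)=3, f(4)=5, f(5)=8, f(6)=13, f(7)=21, f(8)=34, f(9)=55, f(10)=89, f(11)=144, f(12)=233, f(13)=377, f(14)=610, f(15)=987, f(16)=1597, f(17)=2584, f(18)=4181, f(19)=6765, f(20)=10946, f(21)=17711, f(22)=28657, f(23)=46368, f(24)=75025, f(25)=121393, f(26)=196418, f(27)=317811, f(28)=514229, f(29)=832040, f(30)=1346269, f(31)=2178309, f(32)=3524578, f(33)=5702887, f(34)=9227465, f(35)=14930352, f(36)=24157817.

Final answer: 24157817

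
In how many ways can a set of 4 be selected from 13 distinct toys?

C(13,4) = 13!/(4! x 9!).

Final answer: \binom{13}{4} = 715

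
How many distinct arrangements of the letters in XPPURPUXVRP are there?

Letters (P:4, R:2, U:2, V:1, X:2). Total letters: 11.
Permutations = 11!/(4! x 2! x 2! x 2!).

Final answer: 207900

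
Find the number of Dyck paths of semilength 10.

Total monotonic paths to (10,10): C(20,10) = 184756.
A path is bad iff it touches y = x + 1; reflecting its initial segment maps bad paths bijectively onto all paths to (9,11), of which there are C(20,11) = 167960.
Valid Dyck paths: 184756 - 167960.
(These counts are the Catalan numbers.)

Final answer: C_{10} = 16796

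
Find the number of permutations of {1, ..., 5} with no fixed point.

Use the recurrence D(n) = (n-1)(D(n-1) + D(n-2)) with D(0)=1, D(1)=0.
D(2) = 1 x (0 + 1) = 1
D(3) = 2 x (1 + 0) = 2
D(4) = 3 x (2 + 1) = 9
D(5) = 4 x (D(4) + D(3)) = 4 x (9 + 2)

Final answer: D(5) = 44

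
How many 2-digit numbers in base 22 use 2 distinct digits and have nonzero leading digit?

The leading digit has 21 choices (anything but zero); the next has 21 (anything but the first), then 20, and so on, one fewer each time.
Total: 21 x 21.

Final answer: 441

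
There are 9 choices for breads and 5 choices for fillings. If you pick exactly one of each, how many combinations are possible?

By the multiplication principle: 9 x 5.

Final answer: 45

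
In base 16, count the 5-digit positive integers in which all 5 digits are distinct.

First digit: 15 (nonzero). Second: 15 (not first). Third: 14, etc.
Total: 15 x 15 x 14 x 13 x 12.

Final answer: 491400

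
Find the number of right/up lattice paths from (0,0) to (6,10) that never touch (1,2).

Total paths to (6,10): C(16,10) = 8008.
Paths through (1,2): C(3,2) x C(13,8) = 3861.
Avoiding (1,2): 8008 - 3861.

Final answer: 4147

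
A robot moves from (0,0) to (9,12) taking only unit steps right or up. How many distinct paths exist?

Each path has 9 right steps and 12 up steps in some order (21 steps total).
Choose which 12 of the 21 steps are up: C(21,12).

Final answer: C(21,12) = 293930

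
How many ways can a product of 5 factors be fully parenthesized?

The structures are counted by the Catalan number C_n. Here n = 5 - 1 = 4.
C_n = C(2n,n) - C(2n,n+1), so C_{4} = C(8,4) - C(8,5) = 70 - 56.

Final answer: C_{4} = 14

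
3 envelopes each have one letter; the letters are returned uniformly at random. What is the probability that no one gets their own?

D(n) = (n-1)(D(n-1) + D(n-2)), D(0)=1, D(1)=0.
Building up: D(2)=1, D(3)=2.
Total arrangements: 3! = 6.
Probability = D(3)/3! = 1/3.

Final answer: D(3)/3! = 2/6 = 0.333333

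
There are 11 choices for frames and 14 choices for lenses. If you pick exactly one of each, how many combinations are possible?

By the multiplication principle: 11 x 14.

Final answer: 154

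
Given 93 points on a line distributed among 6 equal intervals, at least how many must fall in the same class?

By pigeonhole with 93 objects and 6 categories: ceiling(93/6).

Final answer: 16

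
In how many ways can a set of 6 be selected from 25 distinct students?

C(25,6) = 25!/(6! x (25-6)!).

Final answer: C(25,6) = 177100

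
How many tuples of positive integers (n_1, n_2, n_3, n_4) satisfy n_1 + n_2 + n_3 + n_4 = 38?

Substitute n'_i = n_i - 1 (so n'_i >= 0). Then sum n'_i = 38 - 4 = 34.
Stars and bars: C(34+4-1, 4-1) = C(37,3).

Final answer: C(37,3) = 7770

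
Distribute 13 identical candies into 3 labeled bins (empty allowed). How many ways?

Stars and bars: C(n+k-1, k-1) = C(15,2).

Final answer: C(15,2) = 105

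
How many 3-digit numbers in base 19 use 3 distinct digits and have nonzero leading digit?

First digit: 18 (nonzero). Second: 18 (not first). Third: 17, etc.
Total: 18 x 18 x 17.

Final answer: 5508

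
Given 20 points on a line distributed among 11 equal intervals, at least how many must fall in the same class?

By pigeonhole with 20 objects and 11 categories: ceiling(20/11).

Final answer: 2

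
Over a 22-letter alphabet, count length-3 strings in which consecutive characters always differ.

Let g(n) count such strings. g(1) = 22, and each valid string of length n-1 extends in 21 ways (any symbol but the last), so g(n) = 21 g(n-1).
Total: g(3) = 22 x 21^2.

Final answer: 22 x 21^{2} = 9702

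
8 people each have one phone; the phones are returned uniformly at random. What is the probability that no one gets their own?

D(n) = (n-1)(D(n-1) + D(n-2)), D(0)=1, D(1)=0.
Building up: D(2)=1, D(3)=2, D(4)=9, D(5)=44, D(6)=265, D(7)=1854, D(8)=14833.
Total arrangements: 8! = 40320.
Probability = D(8)/8! = 2119/5760.

Final answer: D(8)/8! = 14833/40320 = 0.367882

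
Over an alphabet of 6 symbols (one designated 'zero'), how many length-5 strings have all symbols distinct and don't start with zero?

The leading digit has 5 choices (anything but zero); the next has 5 (anything but the first), then 4, and so on, one fewer each time.
Total: 5 x 5 x 4 x 3 x 2.

Final answer: 600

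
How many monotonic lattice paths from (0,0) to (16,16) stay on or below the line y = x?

Total monotonic paths to (16,16): C(32,16) = 601080390.
Paths that cross above y=x (reflection bijection): C(32,17) = 565722720.
Valid Dyck paths: 601080390 - 565722720.
(Equivalently, C_{16} = C(32,16)/17 = 601080390/17.)

Final answer: C_{16} = 35357670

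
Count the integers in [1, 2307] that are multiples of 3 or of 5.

Multiples of 3: 769. Multiples of 5: 461. Of both (lcm=15): 153.
By inclusion-exclusion: 769 + 461 - 153.

Final answer: 1077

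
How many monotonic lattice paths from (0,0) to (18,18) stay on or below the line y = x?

Total monotonic paths to (18,18): C(36,18) = 9075135300.
A path is bad iff it touches y = x + 1; reflecting its initial segment maps bad paths bijectively onto all paths to (17,19), of which there are C(36,19) = 8597496600.
Valid Dyck paths: 9075135300 - 8597496600.
(Equivalently, C_{18} = C(36,18)/19 = 9075135300/19.)

Final answer: C_{18} = 477638700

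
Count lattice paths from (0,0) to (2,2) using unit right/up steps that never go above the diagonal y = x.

Total monotonic paths to (2,2): C(4,2) = 6.
Reflecting each bad path at its first crossing gives a bijection with paths to (1,3): C(4,3) = 4.
Valid Dyck paths: 6 - 4.
(Equivalently, C_{2} = C(4,2)/3 = 6/3.)

Final answer: C_{2} = 2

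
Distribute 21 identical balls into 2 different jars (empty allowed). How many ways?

Stars and bars: C(n+k-1, k-1) = C(22,1).

Final answer: C(22,1) = 22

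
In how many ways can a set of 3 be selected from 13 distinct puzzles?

C(13,3) = 13!/(3! x 10!).

Final answer: \binom{13}{3} = 286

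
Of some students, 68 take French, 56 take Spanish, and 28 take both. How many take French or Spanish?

|A union B| = |A| + |B| - |A intersect B| = 68 + 56 - 28.

Final answer: 96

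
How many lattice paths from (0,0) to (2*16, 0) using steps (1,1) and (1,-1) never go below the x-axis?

Total monotonic paths to (16,16): C(32,16) = 601080390.
A path is bad iff it touches y = x + 1; reflecting its initial segment maps bad paths bijectively onto all paths to (15,17), of which there are C(32,17) = 565722720.
Valid Dyck paths: 601080390 - 565722720.
(These counts are the Catalan numbers.)

Final answer: C_{16} = 35357670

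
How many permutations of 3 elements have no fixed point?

D(n) = (n-1)(D(n-1) + D(n-2)), D(0)=1, D(1)=0.
Building up: D(2)=1.
D(3) = 2 x (D(2) + D(1)) = 2 x (1 + 0).

Final answer: D(3) = 2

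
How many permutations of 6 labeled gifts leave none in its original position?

D(n) = (n-1)(D(n-1) + D(n-2)), D(0)=1, D(1)=0.
D(2) = 1 x (0 + 1) = 1
D(3) = 2 x (1 + 0) = 2
D(4) = 3 x (2 + 1) = 9
D(5) = 4 x (9 + 2) = 44
D(6) = 5 x (D(5) + D(4)) = 5 x (44 + 9)

Final answer: D(6) = 265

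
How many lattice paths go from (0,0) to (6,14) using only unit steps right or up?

Each path has 6 right steps and 14 up steps in some order (20 steps total).
Choose which 14 of the 20 steps are up: C(20,14).

Final answer: C(20,14) = 38760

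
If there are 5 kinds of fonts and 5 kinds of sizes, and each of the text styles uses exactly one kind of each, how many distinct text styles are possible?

By the multiplication principle: 5 x 5.

Final answer: 25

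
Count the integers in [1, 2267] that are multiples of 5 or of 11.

Multiples of 5: 453. Multiples of 11: 206. Of both (lcm=55): 41.
By inclusion-exclusion: 453 + 206 - 41.

Final answer: 618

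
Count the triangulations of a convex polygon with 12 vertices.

The structures are counted by the Catalan number C_n. Here n = 12 - 2 = 10.
C_n = (2n)!/(n!(n+1)!), so C_{10} = 20!/(10! x 11!) = C(20,10)/11 = 184756/11.

Final answer: C_{10} = 16796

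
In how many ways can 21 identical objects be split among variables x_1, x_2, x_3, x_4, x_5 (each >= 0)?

Stars and bars with 21 stars and 4 bars:
C(21+5-1, 5-1) = C(25,4).

Final answer: C(25,4) = 12650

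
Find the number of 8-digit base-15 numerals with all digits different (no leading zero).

The leading digit has 14 choices (anything but zero); the next has 14 (anything but the first), then 13, and so on, one fewer each time.
Total: 14 x 14 x 13 x 12 x 11 x 10 x 9 x 8.

Final answer: 242161920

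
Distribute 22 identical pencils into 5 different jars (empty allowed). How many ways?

Stars and bars: C(n+k-1, k-1) = C(26,4).

Final answer: C(26,4) = 14950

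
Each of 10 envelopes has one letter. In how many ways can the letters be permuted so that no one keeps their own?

Derangements satisfy D(n) = (n-1)(D(n-1) + D(n-2)), starting from D(0)=1, D(1)=0.
D(2) = 1 x (0 + 1) = 1
D(3) = 2 x (1 + 0) = 2
D(4) = 3 x (2 + 1) = 9
D(5) = 4 x (9 + 2) = 44
D(6) = 5 x (44 + 9) = 265
D(7) = 6 x (265 + 44) = 1854
D(8) = 7 x (1854 + 265) = 14833
D(9) = 8 x (14833 + 1854) = 133496
D(10) = 9 x (D(9) + D(8)) = 9 x (133496 + 14833)

Final answer: D(10) = 1334961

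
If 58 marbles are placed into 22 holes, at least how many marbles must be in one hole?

By the pigeonhole principle: ceiling(58/22).

Final answer: 3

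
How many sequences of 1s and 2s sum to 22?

Let f(n) be the number of climbs. Removing the last move (1 or 2 steps) gives f(n) = f(n-1) + f(n-2); base cases f(1)=1, f(2)=2.
Computing successive values: f(1)=1, f(2)=2, f(3)=3, f(4)=5, f(5)=8, f(6)=13, f(7)=21, f(8)=34, f(9)=55, f(10)=89, f(11)=144, f(12)=233, f(13)=377, f(14)=610, f(15)=987, f(16)=1597, f(17)=2584, f(18)=4181, f(19)=6765, f(20)=10946, f(21)=17711, f(22)=28657.

Final answer: 28657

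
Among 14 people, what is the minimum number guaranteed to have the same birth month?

There are 12 possible values for birth month. With 14 people and 12 categories, by pigeonhole: ceiling(14/12).

Final answer: 2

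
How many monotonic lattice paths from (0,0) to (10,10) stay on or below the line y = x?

Total monotonic paths to (10,10): C(20,10) = 184756.
A path is bad iff it touches y = x + 1; reflecting its initial segment maps bad paths bijectively onto all paths to (9,11), of which there are C(20,11) = 167960.
Valid Dyck paths: 184756 - 167960.
(Equivalently, C_{10} = C(20,10)/11 = 184756/11.)

Final answer: C_{10} = 16796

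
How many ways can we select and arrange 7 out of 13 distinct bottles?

P(13,7) = 13!/(13-7)! = 13!/6!.

Final answer: P(13,7) = 8648640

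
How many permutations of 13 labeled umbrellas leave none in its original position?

Derangements satisfy D(n) = (n-1)(D(n-1) + D(n-2)), starting from D(0)=1, D(1)=0.
D(2) = 1 x (0 + 1) = 1
D(3) = 2 x (1 + 0) = 2
D(4) = 3 x (2 + 1) = 9
D(5) = 4 x (9 + 2) = 44
D(6) = 5 x (44 + 9) = 265
D(7) = 6 x (265 + 44) = 1854
D(8) = 7 x (1854 + 265) = 14833
D(9) = 8 x (14833 + 1854) = 133496
D(10) = 9 x (133496 + 14833) = 1334961
D(11) = 10 x (1334961 + 133496) = 14684570
D(12) = 11 x (14684570 + 1334961) = 176214841
D(13) = 12 x (D(12) + D(11)) = 12 x (176214841 + 14684570)

Final answer: D(13) = 2290792932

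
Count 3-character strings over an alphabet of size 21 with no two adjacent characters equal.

Let g(n) count such strings. g(1) = 21, and each valid string of length n-1 extends in 20 ways (any symbol but the last), so g(n) = 20 g(n-1).
Total: g(3) = 21 x 20^2.

Final answer: 21 x 20^{2} = 8400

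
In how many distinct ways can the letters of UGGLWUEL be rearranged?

Letters (E:1, G:2, L:2, U:2, W:1). Total letters: 8.
Permutations = 8!/(2! x 2! x 2!).

Final answer: 5040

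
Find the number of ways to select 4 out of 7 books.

C(7,4) = 7!/(4! x (7-4)!).

Final answer: C(7,4) = 35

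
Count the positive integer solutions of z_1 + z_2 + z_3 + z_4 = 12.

Substitute z'_i = z_i - 1 (so z'_i >= 0). Then sum z'_i = 12 - 4 = 8.
Stars and bars: C(8+4-1, 4-1) = C(11,3).

Final answer: C(11,3) = 165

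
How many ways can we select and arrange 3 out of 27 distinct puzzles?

P(27,3) = 27!/(27-3)! = 27!/24!.

Final answer: P(27,3) = 17550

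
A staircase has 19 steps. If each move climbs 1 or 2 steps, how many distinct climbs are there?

Condition on the final move: it is a 1-step (f(n-1) ways to get there) or a 2-step (f(n-2) ways), so f(n) = f(n-1) + f(n-2), with f(1)=1, f(2)=2.
Computing successive values: f(1)=1, f(2)=2, f(3)=3, f(4)=5, f(5)=8, f(6)=13, f(7)=21, f(8)=34, f(9)=55, f(10)=89, f(11)=144, f(12)=233, f(13)=377, f(14)=610, f(15)=987, f(16)=1597, f(17)=2584, f(18)=4181, f(19)=6765.

Final answer: 6765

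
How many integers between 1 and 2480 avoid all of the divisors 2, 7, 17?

|div by 2|=1240, |div by 7|=354, |div by 17|=145.
|div by 2&7|=177, |div by 2&17|=72, |div by 7&17|=20, |div by all|=10.
By inclusion-exclusion, divisible by at least one: 1240+354+145-177-72-20+10 = 1480.
Not divisible by any: 2480 - 1480.

Final answer: 1000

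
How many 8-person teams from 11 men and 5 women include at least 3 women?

Sum over valid woman counts:
C(5,3)C(11,5) = 4620
C(5,4)C(11,4) = 1650
C(5,5)C(11,3) = 165
Total: 4620 + 1650 + 165.

Final answer: 6435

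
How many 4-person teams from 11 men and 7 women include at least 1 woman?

Sum over valid woman counts:
C(7,1)C(11,3) = 1155
C(7,2)C(11,2) = 1155
C(7,3)C(11,1) = 385
C(7,4)C(11,0) = 35
Total: 1155 + 1155 + 385 + 35.

Final answer: 2730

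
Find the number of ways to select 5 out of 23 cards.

C(23,5) = 23!/(5! x (23-5)!).

Final answer: C(23,5) = 33649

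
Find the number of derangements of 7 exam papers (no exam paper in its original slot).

Derangements satisfy D(n) = (n-1)(D(n-1) + D(n-2)), starting from D(0)=1, D(1)=0.
D(2) = 1 x (0 + 1) = 1
D(3) = 2 x (1 + 0) = 2
D(4) = 3 x (2 + 1) = 9
D(5) = 4 x (9 + 2) = 44
D(6) = 5 x (44 + 9) = 265
D(7) = 6 x (D(6) + D(5)) = 6 x (265 + 44)

Final answer: D(7) = 1854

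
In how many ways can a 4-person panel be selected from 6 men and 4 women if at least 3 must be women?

Sum over valid woman counts:
C(4,3)C(6,1) = 24
C(4,4)C(6,0) = 1
Total: 24 + 1.

Final answer: 25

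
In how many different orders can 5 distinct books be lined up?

The number of ways to arrange 5 distinct objects is 5!.

Final answer: 5! = 120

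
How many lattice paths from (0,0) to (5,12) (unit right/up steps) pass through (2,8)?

Paths (0,0)->(2,8): C(10,8) = 45.
Paths (2,8)->(5,12): C(7,4) = 35.
By multiplication principle: 45 x 35.

Final answer: 1575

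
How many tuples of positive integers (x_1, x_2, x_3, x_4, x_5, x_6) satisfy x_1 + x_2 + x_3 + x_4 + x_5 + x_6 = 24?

Substitute x'_i = x_i - 1 (so x'_i >= 0). Then sum x'_i = 24 - 6 = 18.
Stars and bars: C(18+6-1, 6-1) = C(23,5).

Final answer: C(23,5) = 33649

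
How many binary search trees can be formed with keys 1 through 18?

The structures are counted by the Catalan number C_n. Here n = 18.
C_n = C(2n,n)/(n+1), so C_{18} = C(36,18)/19 = 9075135300/19.

Final answer: C_{18} = 477638700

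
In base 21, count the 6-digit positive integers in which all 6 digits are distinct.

First digit: 20 (nonzero). Second: 20 (not first). Third: 19, etc.
Total: 20 x 20 x 19 x 18 x 17 x 16.

Final answer: 37209600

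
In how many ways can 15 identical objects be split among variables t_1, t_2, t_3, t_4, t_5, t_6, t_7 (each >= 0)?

Stars and bars with 15 stars and 6 bars:
C(15+7-1, 7-1) = C(21,6).

Final answer: C(21,6) = 54264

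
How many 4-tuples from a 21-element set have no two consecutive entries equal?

First character: 21 choices. Each subsequent: 20 choices (must differ from the previous one).
Total: 21 x 20^3.

Final answer: 21 x 20^{3} = 168000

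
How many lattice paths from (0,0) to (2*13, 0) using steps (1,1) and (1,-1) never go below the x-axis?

Total monotonic paths to (13,13): C(26,13) = 10400600.
Paths that cross above y=x (reflection bijection): C(26,14) = 9657700.
Valid Dyck paths: 10400600 - 9657700.
(Check: C(26,13) - C(26,14) = C(26,13)/14, the Catalan number C_{13}.)

Final answer: C_{13} = 742900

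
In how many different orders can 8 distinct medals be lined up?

The number of ways to arrange 8 distinct objects is 8!.

Final answer: 8! = 40320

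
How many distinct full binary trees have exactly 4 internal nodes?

This is counted by the nth Catalan number C_n. Here n = 4.
C_n = C(2n,n) - C(2n,n+1), so C_{4} = C(8,4) - C(8,5) = 70 - 56.

Final answer: C_{4} = 14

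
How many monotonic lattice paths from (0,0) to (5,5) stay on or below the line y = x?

Total monotonic paths to (5,5): C(10,5) = 252.
Paths that cross above y=x (reflection bijection): C(10,6) = 210.
Valid Dyck paths: 252 - 210.
(Equivalently, C_{5} = C(10,5)/6 = 252/6.)

Final answer: C_{5} = 42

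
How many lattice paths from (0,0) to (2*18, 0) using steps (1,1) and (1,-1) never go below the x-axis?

Total monotonic paths to (18,18): C(36,18) = 9075135300.
Paths that cross above y=x (reflection bijection): C(36,19) = 8597496600.
Valid Dyck paths: 9075135300 - 8597496600.
(Equivalently, C_{18} = C(36,18)/19 = 9075135300/19.)

Final answer: C_{18} = 477638700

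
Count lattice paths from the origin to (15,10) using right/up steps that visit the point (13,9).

Paths (0,0)->(13,9): C(22,9) = 497420.
Paths (13,9)->(15,10): C(3,1) = 3.
By multiplication principle: 497420 x 3.

Final answer: 1492260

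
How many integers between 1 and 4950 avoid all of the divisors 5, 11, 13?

|div by 5|=990, |div by 11|=450, |div by 13|=380.
|div by 5&11|=90, |div by 5&13|=76, |div by 11&13|=34, |div by all|=6.
By inclusion-exclusion, divisible by at least one: 990+450+380-90-76-34+6 = 1626.
Not divisible by any: 4950 - 1626.

Final answer: 3324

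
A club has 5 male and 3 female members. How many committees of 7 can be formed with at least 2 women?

Sum over valid woman counts:
C(3,2)C(5,5) = 3
C(3,3)C(5,4) = 5
Total: 3 + 5.

Final answer: 8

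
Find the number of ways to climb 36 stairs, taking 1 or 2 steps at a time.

Let f(n) be the number of climbs. Removing the last move (1 or 2 steps) gives f(n) = f(n-1) + f(n-2); base cases f(1)=1, f(2)=2.
Building up term by term: f(1)=1, f(2)=2, f(3)=3, f(4)=5, f(5)=8, f(6)=13, f(7)=21, f(8)=34, f(9)=55, f(10)=89, f(11)=144, f(12)=233, f(13)=377, f(14)=610, f(15)=987, f(16)=1597, f(17)=2584, f(18)=4181, f(19)=6765, f(20)=10946, f(21)=17711, f(22)=28657, f(23)=46368, f(24)=75025, f(25)=121393, f(26)=196418, f(27)=317811, f(28)=514229, f(29)=832040, f(30)=1346269, f(31)=2178309, f(32)=3524578, f(33)=5702887, f(34)=9227465, f(35)=14930352, f(36)=24157817.

Final answer: 24157817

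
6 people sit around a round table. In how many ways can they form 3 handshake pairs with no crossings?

This is counted by the nth Catalan number C_n. Here n = 6/2 = 3.
Using C_0 = 1 and C_(k+1) = C_k x 2(2k+1)/(k+2), build up term by term: C_1=1, C_2=2, C_3=5.

Final answer: C_{3} = 5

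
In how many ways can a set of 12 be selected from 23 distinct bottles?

C(23,12) = 23!/(12! x 11!).

Final answer: \binom{23}{12} = 1352078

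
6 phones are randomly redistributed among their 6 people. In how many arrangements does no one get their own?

Use the recurrence D(n) = (n-1)(D(n-1) + D(n-2)) with D(0)=1, D(1)=0.
D(2) = 1 x (0 + 1) = 1
D(3) = 2 x (1 + 0) = 2
D(4) = 3 x (2 + 1) = 9
D(5) = 4 x (9 + 2) = 44
D(6) = 5 x (D(5) + D(4)) = 5 x (44 + 9)

Final answer: D(6) = 265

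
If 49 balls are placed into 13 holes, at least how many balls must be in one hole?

By the pigeonhole principle: ceiling(49/13).

Final answer: 4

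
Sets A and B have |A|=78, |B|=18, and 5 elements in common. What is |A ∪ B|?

|A union B| = |A| + |B| - |A intersect B| = 78 + 18 - 5.

Final answer: 91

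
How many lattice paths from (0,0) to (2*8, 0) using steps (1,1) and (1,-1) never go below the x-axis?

Total monotonic paths to (8,8): C(16,8) = 12870.
A path is bad iff it touches y = x + 1; reflecting its initial segment maps bad paths bijectively onto all paths to (7,9), of which there are C(16,9) = 11440.
Valid Dyck paths: 12870 - 11440.
(These counts are the Catalan numbers.)

Final answer: C_{8} = 1430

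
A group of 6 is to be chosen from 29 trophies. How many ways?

C(29,6) = 29!/(6! x 23!).

Final answer: \binom{29}{6} = 475020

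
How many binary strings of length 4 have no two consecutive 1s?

Let a(n) count valid strings. If the last bit is 0 the prefix is any valid string of length n-1; if it is 1 the string must end in 01 with a valid prefix of length n-2. So a(n) = a(n-1) + a(n-2), a(1)=2, a(2)=3.
Iterating the recurrence: a(1)=2, a(2)=3, a(3)=5, a(4)=8.

Final answer: 8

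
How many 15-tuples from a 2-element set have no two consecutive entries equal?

Let g(n) count such strings. g(1) = 2, and each valid string of length n-1 extends in 1 ways (any symbol but the last), so g(n) = 1 g(n-1).
Total: g(15) = 2 x 1^14.

Final answer: 2 x 1^{14} = 2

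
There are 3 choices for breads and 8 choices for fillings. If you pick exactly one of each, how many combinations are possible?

By the multiplication principle: 3 x 8.

Final answer: 24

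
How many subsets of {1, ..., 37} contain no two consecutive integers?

Condition on whether n belongs to the subset: if not, any valid subset of {1, ..., n-1} works (a(n-1)); if so, n-1 is excluded and the rest is a valid subset of {1, ..., n-2} (a(n-2)). Hence a(n) = a(n-1) + a(n-2), a(1)=2, a(2)=3.
Building up term by term: a(1)=2, a(2)=3, a(3)=5, a(4)=8, a(5)=13, a(6)=21, a(7)=34, a(8)=55, a(9)=89, a(10)=144, a(11)=233, a(12)=377, a(13)=610, a(14)=987, a(15)=1597, a(16)=2584, a(17)=4181, a(18)=6765, a(19)=10946, a(20)=17711, a(21)=28657, a(22)=46368, a(23)=75025, a(24)=121393, a(25)=196418, a(26)=317811, a(27)=514229, a(28)=832040, a(29)=1346269, a(30)=2178309, a(31)=3524578, a(32)=5702887, a(33)=9227465, a(34)=14930352, a(35)=24157817, a(36)=39088169, a(37)=63245986.

Final answer: 63245986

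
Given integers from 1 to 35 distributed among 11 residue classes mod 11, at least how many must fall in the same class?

By pigeonhole with 35 objects and 11 categories: ceiling(35/11).

Final answer: 4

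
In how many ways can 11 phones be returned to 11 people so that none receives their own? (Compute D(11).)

Use the recurrence D(n) = (n-1)(D(n-1) + D(n-2)) with D(0)=1, D(1)=0.
D(2) = 1 x (0 + 1) = 1
D(3) = 2 x (1 + 0) = 2
D(4) = 3 x (2 + 1) = 9
D(5) = 4 x (9 + 2) = 44
D(6) = 5 x (44 + 9) = 265
D(7) = 6 x (265 + 44) = 1854
D(8) = 7 x (1854 + 265) = 14833
D(9) = 8 x (14833 + 1854) = 133496
D(10) = 9 x (133496 + 14833) = 1334961
D(11) = 10 x (D(10) + D(9)) = 10 x (1334961 + 133496)

Final answer: D(11) = 14684570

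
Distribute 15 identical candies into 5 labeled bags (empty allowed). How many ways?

Stars and bars: C(n+k-1, k-1) = C(19,4).

Final answer: C(19,4) = 3876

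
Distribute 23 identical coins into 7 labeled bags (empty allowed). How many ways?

Stars and bars: C(n+k-1, k-1) = C(29,6).

Final answer: C(29,6) = 475020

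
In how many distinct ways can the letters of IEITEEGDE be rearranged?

Letters (D:1, E:4, G:1, I:2, T:1). Total letters: 9.
Permutations = 9!/(4! x 2!).

Final answer: 7560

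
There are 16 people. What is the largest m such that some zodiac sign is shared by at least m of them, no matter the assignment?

There are 12 possible values for zodiac sign. With 16 people and 12 categories, by pigeonhole: ceiling(16/12).

Final answer: 2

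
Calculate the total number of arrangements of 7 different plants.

The number of ways to arrange 7 distinct objects is 7!.

Final answer: 7! = 5040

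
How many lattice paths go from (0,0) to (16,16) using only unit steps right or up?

Each path has 16 right steps and 16 up steps in some order (32 steps total).
Choose which 16 of the 32 steps are up: C(32,16).

Final answer: C(32,16) = 601080390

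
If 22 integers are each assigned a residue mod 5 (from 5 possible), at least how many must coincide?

There are 5 possible values for residue mod 5. With 22 integers and 5 categories, by pigeonhole: ceiling(22/5).

Final answer: 5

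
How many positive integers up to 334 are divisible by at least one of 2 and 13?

Multiples of 2: 167. Multiples of 13: 25. Of both (lcm=26): 12.
By inclusion-exclusion: 167 + 25 - 12.

Final answer: 180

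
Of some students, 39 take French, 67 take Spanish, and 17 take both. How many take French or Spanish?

|A union B| = |A| + |B| - |A intersect B| = 39 + 67 - 17.

Final answer: 89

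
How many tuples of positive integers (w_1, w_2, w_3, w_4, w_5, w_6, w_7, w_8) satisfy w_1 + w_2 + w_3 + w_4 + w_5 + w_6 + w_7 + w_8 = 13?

Substitute w'_i = w_i - 1 (so w'_i >= 0). Then sum w'_i = 13 - 8 = 5.
Stars and bars: C(5+8-1, 8-1) = C(12,7).

Final answer: C(12,7) = 792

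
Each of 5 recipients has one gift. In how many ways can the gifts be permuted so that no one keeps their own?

Use the recurrence D(n) = (n-1)(D(n-1) + D(n-2)) with D(0)=1, D(1)=0.
D(2) = 1 x (0 + 1) = 1
D(3) = 2 x (1 + 0) = 2
D(4) = 3 x (2 + 1) = 9
D(5) = 4 x (D(4) + D(3)) = 4 x (9 + 2)

Final answer: D(5) = 44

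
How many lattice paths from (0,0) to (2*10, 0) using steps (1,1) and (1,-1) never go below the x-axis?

Total monotonic paths to (10,10): C(20,10) = 184756.
By the reflection principle, paths that go above the diagonal number C(20,11) = 167960.
Valid Dyck paths: 184756 - 167960.
(Equivalently, C_{10} = C(20,10)/11 = 184756/11.)

Final answer: C_{10} = 16796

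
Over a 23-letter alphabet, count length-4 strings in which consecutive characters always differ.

First character: 23 choices. Each subsequent: 22 choices (must differ from the previous one).
Total: 23 x 22^3.

Final answer: 23 x 22^{3} = 244904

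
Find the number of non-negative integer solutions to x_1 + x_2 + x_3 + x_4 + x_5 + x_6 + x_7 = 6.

Stars and bars with 6 stars and 6 bars:
C(6+7-1, 7-1) = C(12,6).

Final answer: C(12,6) = 924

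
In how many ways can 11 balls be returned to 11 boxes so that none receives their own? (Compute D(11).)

Use the recurrence D(n) = (n-1)(D(n-1) + D(n-2)) with D(0)=1, D(1)=0.
D(2) = 1 x (0 + 1) = 1
D(3) = 2 x (1 + 0) = 2
D(4) = 3 x (2 + 1) = 9
D(5) = 4 x (9 + 2) = 44
D(6) = 5 x (44 + 9) = 265
D(7) = 6 x (265 + 44) = 1854
D(8) = 7 x (1854 + 265) = 14833
D(9) = 8 x (14833 + 1854) = 133496
D(10) = 9 x (133496 + 14833) = 1334961
D(11) = 10 x (D(10) + D(9)) = 10 x (1334961 + 133496)

Final answer: D(11) = 14684570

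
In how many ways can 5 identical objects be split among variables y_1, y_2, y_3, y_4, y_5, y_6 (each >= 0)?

Stars and bars with 5 stars and 5 bars:
C(5+6-1, 6-1) = C(10,5).

Final answer: C(10,5) = 252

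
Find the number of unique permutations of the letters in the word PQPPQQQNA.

Letters (A:1, N:1, P:3, Q:4). Total letters: 9.
Permutations = 9!/(4! x 3!).

Final answer: 2520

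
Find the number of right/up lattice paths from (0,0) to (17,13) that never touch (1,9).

Total paths to (17,13): C(30,13) = 119759850.
Paths through (1,9): C(10,9) x C(20,4) = 48450.
Avoiding (1,9): 119759850 - 48450.

Final answer: 119711400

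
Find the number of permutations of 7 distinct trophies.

The number of ways to arrange 7 distinct objects is 7!.

Final answer: 7! = 5040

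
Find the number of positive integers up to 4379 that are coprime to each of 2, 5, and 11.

|div by 2|=2189, |div by 5|=875, |div by 11|=398.
|div by 2&5|=437, |div by 2&11|=199, |div by 5&11|=79, |div by all|=39.
By inclusion-exclusion, divisible by at least one: 2189+875+398-437-199-79+39 = 2786.
Not divisible by any: 4379 - 2786.

Final answer: 1593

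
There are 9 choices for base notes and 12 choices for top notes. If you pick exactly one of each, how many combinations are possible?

By the multiplication principle: 9 x 12.

Final answer: 108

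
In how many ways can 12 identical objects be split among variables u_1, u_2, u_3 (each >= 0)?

Stars and bars with 12 stars and 2 bars:
C(12+3-1, 3-1) = C(14,2).

Final answer: C(14,2) = 91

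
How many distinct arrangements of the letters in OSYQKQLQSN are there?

Letters (K:1, L:1, N:1, O:1, Q:3, S:2, Y:1). Total letters: 10.
Permutations = 10!/(3! x 2!).

Final answer: 302400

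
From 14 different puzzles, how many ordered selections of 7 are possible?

P(14,7) = 14!/(14-7)! = 14!/7!.

Final answer: P(14,7) = 17297280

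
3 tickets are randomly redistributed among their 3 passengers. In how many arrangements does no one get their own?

Use the recurrence D(n) = (n-1)(D(n-1) + D(n-2)) with D(0)=1, D(1)=0.
D(2) = 1 x (0 + 1) = 1
D(3) = 2 x (D(2) + D(1)) = 2 x (1 + 0)

Final answer: D(3) = 2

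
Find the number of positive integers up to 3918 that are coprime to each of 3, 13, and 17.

|div by 3|=1306, |div by 13|=301, |div by 17|=230.
|div by 3&13|=100, |div by 3&17|=76, |div by 13&17|=17, |div by all|=5.
By inclusion-exclusion, divisible by at least one: 1306+301+230-100-76-17+5 = 1649.
Not divisible by any: 3918 - 1649.

Final answer: 2269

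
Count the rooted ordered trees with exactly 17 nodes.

This is counted by the nth Catalan number C_n. Here n = 17 - 1 = 16.
C_n = C(2n,n)/(n+1), so C_{16} = C(32,16)/17 = 601080390/17.

Final answer: C_{16} = 35357670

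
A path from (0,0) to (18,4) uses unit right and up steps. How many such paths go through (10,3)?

Paths (0,0)->(10,3): C(13,3) = 286.
Paths (10,3)->(18,4): C(9,1) = 9.
By multiplication principle: 286 x 9.

Final answer: 2574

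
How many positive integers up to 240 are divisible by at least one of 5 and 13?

Multiples of 5: 48. Multiples of 13: 18. Of both (lcm=65): 3.
By inclusion-exclusion: 48 + 18 - 3.

Final answer: 63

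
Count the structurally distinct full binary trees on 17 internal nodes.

This is counted by the nth Catalan number C_n. Here n = 17.
C_n = C(2n,n)/(n+1), so C_{17} = C(34,17)/18 = 2333606220/18.

Final answer: C_{17} = 129644790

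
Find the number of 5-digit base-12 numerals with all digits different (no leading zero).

The leading digit has 11 choices (anything but zero); the next has 11 (anything but the first), then 10, and so on, one fewer each time.
Total: 11 x 11 x 10 x 9 x 8.

Final answer: 87120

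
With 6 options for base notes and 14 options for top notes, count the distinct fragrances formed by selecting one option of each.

By the multiplication principle: 6 x 14.

Final answer: 84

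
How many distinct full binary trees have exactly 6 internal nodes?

The structures are counted by the Catalan number C_n. Here n = 6.
C_n = C(2n,n) - C(2n,n+1), so C_{6} = C(12,6) - C(12,7) = 924 - 792.

Final answer: C_{6} = 132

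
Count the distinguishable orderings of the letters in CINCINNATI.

Letters (A:1, C:2, I:3, N:3, T:1). Total letters: 10.
Permutations = 10!/(3! x 3! x 2!).

Final answer: 50400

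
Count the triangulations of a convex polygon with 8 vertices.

This is counted by the nth Catalan number C_n. Here n = 8 - 2 = 6.
C_n = C(2n,n) - C(2n,n+1), so C_{6} = C(12,6) - C(12,7) = 924 - 792.

Final answer: C_{6} = 132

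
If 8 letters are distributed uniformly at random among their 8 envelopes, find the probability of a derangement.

D(n) = (n-1)(D(n-1) + D(n-2)), D(0)=1, D(1)=0.
Building up: D(2)=1, D(3)=2, D(4)=9, D(5)=44, D(6)=265, D(7)=1854, D(8)=14833.
Total arrangements: 8! = 40320.
Probability = D(8)/8! = 2119/5760.

Final answer: D(8)/8! = 14833/40320 = 0.367882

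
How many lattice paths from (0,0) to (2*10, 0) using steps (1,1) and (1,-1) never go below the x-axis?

Total monotonic paths to (10,10): C(20,10) = 184756.
Paths that cross above y=x (reflection bijection): C(20,11) = 167960.
Valid Dyck paths: 184756 - 167960.
(These counts are the Catalan numbers.)

Final answer: C_{10} = 16796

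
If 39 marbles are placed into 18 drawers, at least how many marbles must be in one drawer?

By the pigeonhole principle: ceiling(39/18).

Final answer: 3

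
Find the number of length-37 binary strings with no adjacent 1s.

Classify by the final bit: ...0 gives a(n-1) strings, ...01 gives a(n-2) strings. Thus a(n) = a(n-1) + a(n-2) with a(1)=2, a(2)=3.
Building up term by term: a(1)=2, a(2)=3, a(3)=5, a(4)=8, a(5)=13, a(6)=21, a(7)=34, a(8)=55, a(9)=89, a(10)=144, a(11)=233, a(12)=377, a(13)=610, a(14)=987, a(15)=1597, a(16)=2584, a(17)=4181, a(18)=6765, a(19)=10946, a(20)=17711, a(21)=28657, a(22)=46368, a(23)=75025, a(24)=121393, a(25)=196418, a(26)=317811, a(27)=514229, a(28)=832040, a(29)=1346269, a(30)=2178309, a(31)=3524578, a(32)=5702887, a(33)=9227465, a(34)=14930352, a(35)=24157817, a(36)=39088169, a(37)=63245986.

Final answer: 63245986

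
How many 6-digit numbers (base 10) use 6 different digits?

First digit: 9 (not 0). Second: 9 (not first). Third: 8, etc.
Total: 9 x 9 x 8 x 7 x 6 x 5.

Final answer: 136080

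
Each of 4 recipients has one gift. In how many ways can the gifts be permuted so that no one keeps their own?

Use the recurrence D(n) = (n-1)(D(n-1) + D(n-2)) with D(0)=1, D(1)=0.
D(2) = 1 x (0 + 1) = 1
D(3) = 2 x (1 + 0) = 2
D(4) = 3 x (D(3) + D(2)) = 3 x (2 + 1)

Final answer: D(4) = 9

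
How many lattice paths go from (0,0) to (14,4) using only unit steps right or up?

Each path has 14 right steps and 4 up steps in some order (18 steps total).
Choose which 4 of the 18 steps are up: C(18,4).

Final answer: C(18,4) = 3060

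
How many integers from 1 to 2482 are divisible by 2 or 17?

Multiples of 2: 1241. Multiples of 17: 146. Of both (lcm=34): 73.
By inclusion-exclusion: 1241 + 146 - 73.

Final answer: 1314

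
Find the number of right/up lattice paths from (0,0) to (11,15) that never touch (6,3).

Total paths to (11,15): C(26,15) = 7726160.
Paths through (6,3): C(9,3) x C(17,12) = 519792.
Avoiding (6,3): 7726160 - 519792.

Final answer: 7206368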